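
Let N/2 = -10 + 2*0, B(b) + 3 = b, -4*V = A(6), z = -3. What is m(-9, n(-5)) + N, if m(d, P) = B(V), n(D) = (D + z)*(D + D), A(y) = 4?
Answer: -24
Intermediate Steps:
V = -1 (V = -¼*4 = -1)
B(b) = -3 + b
n(D) = 2*D*(-3 + D) (n(D) = (D - 3)*(D + D) = (-3 + D)*(2*D) = 2*D*(-3 + D))
m(d, P) = -4 (m(d, P) = -3 - 1 = -4)
N = -20 (N = 2*(-10 + 2*0) = 2*(-10 + 0) = 2*(-10) = -20)
m(-9, n(-5)) + N = -4 - 20 = -24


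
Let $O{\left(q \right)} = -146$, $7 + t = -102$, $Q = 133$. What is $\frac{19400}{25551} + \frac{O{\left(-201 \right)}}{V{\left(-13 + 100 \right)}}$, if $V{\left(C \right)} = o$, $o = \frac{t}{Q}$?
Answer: $\frac{498263918}{2785059} \approx 178.91$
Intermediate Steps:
$t = -109$ ($t = -7 - 102 = -109$)
$o = - \frac{109}{133} \approx -0.81955$
$V{\left(C \right)} = - \frac{109}{133}$
$\frac{19400}{25551} + \frac{O{\left(-201 \right)}}{V{\left(-13 + 100 \right)}} = \frac{19400}{25551} - \frac{146}{- \frac{109}{133}} = 19400 \cdot \frac{1}{25551} - - \frac{19418}{109} = \frac{19400}{25551} + \frac{19418}{109} = \frac{498263918}{2785059}$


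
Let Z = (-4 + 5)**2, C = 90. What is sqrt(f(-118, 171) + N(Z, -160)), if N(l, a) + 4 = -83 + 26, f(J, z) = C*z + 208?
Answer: sqrt(15537) ≈ 124.65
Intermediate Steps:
Z = 1 (Z = 1**2 = 1)
f(J, z) = 208 + 90*z (f(J, z) = 90*z + 208 = 208 + 90*z)
N(l, a) = -61 (N(l, a) = -4 + (-83 + 26) = -4 - 57 = -61)
sqrt(f(-118, 171) + N(Z, -160)) = sqrt((208 + 90*171) - 61) = sqrt((208 + 15390) - 61) = sqrt(15598 - 61) = sqrt(15537)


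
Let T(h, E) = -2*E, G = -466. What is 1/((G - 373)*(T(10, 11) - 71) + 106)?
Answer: 1/78133 ≈ 1.2799e-5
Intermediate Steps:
1/((G - 373)*(T(10, 11) - 71) + 106) = 1/((-466 - 373)*(-2*11 - 71) + 106) = 1/(-839*(-22 - 71) + 106) = 1/(-839*(-93) + 106) = 1/(78027 + 106) = 1/78133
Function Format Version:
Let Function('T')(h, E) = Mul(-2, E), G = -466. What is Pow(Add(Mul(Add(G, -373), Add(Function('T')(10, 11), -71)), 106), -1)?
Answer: Rational(1, 78133) ≈ 1.2799e-5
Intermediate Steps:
Pow(Add(Mul(Add(G, -373), Add(Function('T')(10, 11), -71)), 106), -1) = Pow(Add(Mul(Add(-466, -373), Add(Mul(-2, 11), -71)), 106), -1) = Pow(Add(Mul(-839, Add(-22, -71)), 106), -1) = Pow(Add(Mul(-839, -93), 106), -1) = Pow(Add(78027, 106), -1) = Pow(78133, -1) = Rational(1, 78133)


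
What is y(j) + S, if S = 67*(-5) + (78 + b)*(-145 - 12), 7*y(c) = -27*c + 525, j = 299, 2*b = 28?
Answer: -111001/7 ≈ -15857.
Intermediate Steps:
b = 14 (b = (½)*28 = 14)
y(c) = 75 - 27*c/7 (y(c) = (-27*c + 525)/7 = (525 - 27*c)/7 = 75 - 27*c/7)
S = -14779 (S = 67*(-5) + (78 + 14)*(-145 - 12) = -335 + 92*(-157) = -335 - 14444 = -14779)
y(j) + S = (75 - 27/7*299) - 14779 = (75 - 8073/7) - 14779 = -7548/7 - 14779 = -111001/7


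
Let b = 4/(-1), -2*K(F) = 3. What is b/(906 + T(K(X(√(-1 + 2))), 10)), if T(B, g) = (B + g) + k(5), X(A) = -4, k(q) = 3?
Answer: -8/1835 ≈ -0.0043597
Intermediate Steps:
K(F) = -3/2 (K(F) = -½*3 = -3/2)
T(B, g) = 3 + B + g (T(B, g) = (B + g) + 3 = 3 + B + g)
b = -4 (b = -1*4 = -4)
b/(906 + T(K(X(√(-1 + 2))), 10)) = -4/(906 + (3 - 3/2 + 10)) = -4/(906 + 23/2) = -4/1835/2 = -4*2/1835 = -8/1835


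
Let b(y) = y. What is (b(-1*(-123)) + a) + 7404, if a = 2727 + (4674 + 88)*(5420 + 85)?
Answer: 26225064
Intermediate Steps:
a = 26217537 (a = 2727 + 4762*5505 = 2727 + 26214810 = 26217537)
(b(-1*(-123)) + a) + 7404 = (-1*(-123) + 26217537) + 7404 = (123 + 26217537) + 7404 = 26217660 + 7404 = 26225064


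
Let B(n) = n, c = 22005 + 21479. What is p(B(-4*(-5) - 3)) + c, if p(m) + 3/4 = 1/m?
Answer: 2956865/68 ≈ 43483.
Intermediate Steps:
c = 43484
p(m) = -¾ + 1/m
p(B(-4*(-5) - 3)) + c = (-¾ + 1/(-4*(-5) - 3)) + 43484 = (-¾ + 1/(20 - 3)) + 43484 = (-¾ + 1/17) + 43484 = -47/68 + 43484 = 2956865/68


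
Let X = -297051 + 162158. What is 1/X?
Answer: -1/134893 ≈ -7.4133e-6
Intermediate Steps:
X = -134893
1/X = 1/(-134893) = -1/134893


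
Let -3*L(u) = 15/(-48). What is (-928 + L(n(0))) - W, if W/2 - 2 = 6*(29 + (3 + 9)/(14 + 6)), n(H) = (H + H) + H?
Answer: -308903/240 ≈ -1287.1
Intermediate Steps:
n(H) = 3*H (n(H) = 2*H + H = 3*H)
L(u) = 5/48 (L(u) = -5/(-48) = -5*(-1)/48 = -1/3*(-5/16) = 5/48)
W = 1796/5 (W = 4 + 2*(6*(29 + (3 + 9)/(14 + 6))) = 4 + 2*(6*(29 + 12/20)) = 4 + 2*(6*(29 + 12*(1/20))) = 4 + 2*(6*(29 + 3/5)) = 4 + 2*(6*(148/5)) = 4 + 2*(888/5) = 4 + 1776/5 = 1796/5 ≈ 359.20)
(-928 + L(n(0))) - W = (-928 + 5/48) - 1*1796/5 = -44539/48 - 1796/5 = -308903/240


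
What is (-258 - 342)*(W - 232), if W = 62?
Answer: 102000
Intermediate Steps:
(-258 - 342)*(W - 232) = (-258 - 342)*(62 - 232) = -600*(-170) = 102000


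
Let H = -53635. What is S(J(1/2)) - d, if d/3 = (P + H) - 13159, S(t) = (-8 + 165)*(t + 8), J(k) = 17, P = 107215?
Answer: -117338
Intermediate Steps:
S(t) = 1256 + 157*t (S(t) = 157*(8 + t) = 1256 + 157*t)
d = 121263 (d = 3*((107215 - 53635) - 13159) = 3*(53580 - 13159) = 3*40421 = 121263)
S(J(1/2)) - d = (1256 + 157*17) - 1*121263 = (1256 + 2669) - 121263 = 3925 - 121263 = -117338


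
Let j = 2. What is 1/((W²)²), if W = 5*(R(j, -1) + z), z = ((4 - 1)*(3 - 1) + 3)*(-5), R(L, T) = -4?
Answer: 1/3603000625 ≈ 2.7755e-10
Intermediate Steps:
z = -45 (z = (3*2 + 3)*(-5) = (6 + 3)*(-5) = 9*(-5) = -45)
W = -245 (W = 5*(-4 - 45) = 5*(-49) = -245)
1/((W²)²) = 1/(((-245)²)²) = 1/(60025²) = 1/3603000625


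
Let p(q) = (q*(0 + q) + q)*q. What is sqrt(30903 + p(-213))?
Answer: 5*I*sqrt(383493) ≈ 3096.3*I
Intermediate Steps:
p(q) = q*(q + q**2) (p(q) = (q*q + q)*q = (q**2 + q)*q = (q + q**2)*q = q*(q + q**2))
sqrt(30903 + p(-213)) = sqrt(30903 + (-213)**2*(1 - 213)) = sqrt(30903 + 45369*(-212)) = sqrt(30903 - 9618228) = sqrt(-9587325) = 5*I*sqrt(383493)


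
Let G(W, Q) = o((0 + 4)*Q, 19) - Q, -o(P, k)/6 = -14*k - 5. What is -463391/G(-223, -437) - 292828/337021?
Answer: -156776602375/695274323 ≈ -225.49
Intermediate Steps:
o(P, k) = 30 + 84*k (o(P, k) = -6*(-14*k - 5) = -6*(-5 - 14*k) = 30 + 84*k)
G(W, Q) = 1626 - Q (G(W, Q) = (30 + 84*19) - Q = (30 + 1596) - Q = 1626 - Q)
-463391/G(-223, -437) - 292828/337021 = -463391/(1626 - 1*(-437)) - 292828/337021 = -463391/(1626 + 437) - 292828*1/337021 = -463391/2063 - 292828/337021 = -156776602375/695274323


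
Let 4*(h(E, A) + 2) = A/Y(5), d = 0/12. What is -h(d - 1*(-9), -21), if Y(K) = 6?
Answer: 23/8 ≈ 2.8750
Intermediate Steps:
d = 0 (d = 0*(1/12) = 0)
h(E, A) = -2 + A/24 (h(E, A) = -2 + (A/6)/4 = -2 + A/24)
-h(d - 1*(-9), -21) = -(-2 + (1/24)*(-21)) = -(-2 - 7/8) = -1*(-23/8) = 23/8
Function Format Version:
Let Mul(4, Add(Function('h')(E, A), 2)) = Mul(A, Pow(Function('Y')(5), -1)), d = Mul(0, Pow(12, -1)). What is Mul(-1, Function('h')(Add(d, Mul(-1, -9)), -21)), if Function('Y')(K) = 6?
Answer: Rational(23, 8) ≈ 2.8750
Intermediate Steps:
d = 0 (d = Mul(0, Rational(1, 12)) = 0)
Function('h')(E, A) = Add(-2, Mul(Rational(1, 24), A)) (Function('h')(E, A) = Add(-2, Mul(Rational(1, 4), Mul(A, Pow(6, -1)))) = Add(-2, Mul(Rational(1, 4), Mul(A, Rational(1, 6)))) = Add(-2, Mul(Rational(1, 4), Mul(Rational(1, 6), A))) = Add(-2, Mul(Rational(1, 24), A)))
Mul(-1, Function('h')(Add(d, Mul(-1, -9)), -21)) = Mul(-1, Add(-2, Mul(Rational(1, 24), -21))) = Mul(-1, Add(-2, Rational(-7, 8))) = Mul(-1, Rational(-23, 8)) = Rational(23, 8)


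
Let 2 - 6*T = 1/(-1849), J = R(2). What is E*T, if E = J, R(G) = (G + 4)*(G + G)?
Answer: 14796/1849 ≈ 8.0022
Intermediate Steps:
R(G) = 2*G*(4 + G) (R(G) = (4 + G)*(2*G) = 2*G*(4 + G))
J = 24 (J = 2*2*(4 + 2) = 2*2*6 = 24)
E = 24
T = 1233/3698 (T = 1/3 - 1/6/(-1849) = 1/3 - 1/6*(-1/1849) = 1/3 + 1/11094 = 1233/3698 ≈ 0.33342)
E*T = 24*(1233/3698) = 14796/1849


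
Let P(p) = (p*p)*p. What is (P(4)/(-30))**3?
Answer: -32768/3375 ≈ -9.7090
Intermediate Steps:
P(p) = p**3 (P(p) = p**2*p = p**3)
(P(4)/(-30))**3 = (4**3/(-30))**3 = (64*(-1/30))**3 = (-32/15)**3 = -32768/3375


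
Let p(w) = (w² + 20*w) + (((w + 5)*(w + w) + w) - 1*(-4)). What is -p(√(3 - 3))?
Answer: -4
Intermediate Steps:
p(w) = 4 + w² + 21*w + 2*w*(5 + w) (p(w) = (w² + 20*w) + (((5 + w)*(2*w) + w) + 4) = (w² + 20*w) + ((2*w*(5 + w) + w) + 4) = (w² + 20*w) + ((w + 2*w*(5 + w)) + 4) = (w² + 20*w) + (4 + w + 2*w*(5 + w)) = 4 + w² + 21*w + 2*w*(5 + w))
-p(√(3 - 3)) = -(4 + 3*(√(3 - 3))² + 31*√(3 - 3)) = -(4 + 3*(√0)² + 31*√0) = -(4 + 3*0² + 31*0) = -(4 + 3*0 + 0) = -(4 + 0 + 0) = -1*4 = -4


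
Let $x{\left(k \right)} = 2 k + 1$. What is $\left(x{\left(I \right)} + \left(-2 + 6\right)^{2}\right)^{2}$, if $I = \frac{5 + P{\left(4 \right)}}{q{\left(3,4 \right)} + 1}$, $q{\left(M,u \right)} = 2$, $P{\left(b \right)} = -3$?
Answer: $\frac{3025}{9} \approx 336.11$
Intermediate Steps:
$I = \frac{2}{3}$ ($I = \frac{5 - 3}{2 + 1} = \frac{2}{3} \approx 0.66667$)
$x{\left(k \right)} = 1 + 2 k$
$\left(x{\left(I \right)} + \left(-2 + 6\right)^{2}\right)^{2} = \left(\left(1 + 2 \cdot \frac{2}{3}\right) + \left(-2 + 6\right)^{2}\right)^{2} = \left(\left(1 + \frac{4}{3}\right) + 4^{2}\right)^{2} = \left(\frac{7}{3} + 16\right)^{2} = \left(\frac{55}{3}\right)^{2} = \frac{3025}{9}$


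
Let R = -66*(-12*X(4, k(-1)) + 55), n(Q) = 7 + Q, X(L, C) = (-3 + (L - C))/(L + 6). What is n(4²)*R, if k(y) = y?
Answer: -399234/5 ≈ -79847.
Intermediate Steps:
X(L, C) = (-3 + L - C)/(6 + L)
R = -17358/5 (R = -66*(-12*(-3 + 4 - 1*(-1))/(6 + 4) + 55) = -66*(-12*(-3 + 4 + 1)/10 + 55) = -66*(-6*2/5 + 55) = -66*(-12*⅕ + 55) = -66*(-12/5 + 55) = -66*263/5 = -17358/5 ≈ -3471.6)
n(4²)*R = (7 + 4²)*(-17358/5) = (7 + 16)*(-17358/5) = 23*(-17358/5) = -399234/5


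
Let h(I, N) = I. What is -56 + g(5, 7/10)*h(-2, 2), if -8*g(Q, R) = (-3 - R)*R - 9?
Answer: -23559/400 ≈ -58.898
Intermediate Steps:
g(Q, R) = 9/8 - R*(-3 - R)/8 (g(Q, R) = -((-3 - R)*R - 9)/8 = -(R*(-3 - R) - 9)/8 = -(-9 + R*(-3 - R))/8 = 9/8 - R*(-3 - R)/8)
-56 + g(5, 7/10)*h(-2, 2) = -56 + (9/8 + (7/10)²/8 + 3*(7/10)/8)*(-2) = -56 + (9/8 + (7*(⅒))²/8 + 3*(7*(⅒))/8)*(-2) = -56 + (9/8 + (7/10)²/8 + (3/8)*(7/10))*(-2) = -56 + (9/8 + (⅛)*(49/100) + 21/80)*(-2) = -56 + (9/8 + 49/800 + 21/80)*(-2) = -56 + (1159/800)*(-2) = -56 - 1159/400 = -23559/400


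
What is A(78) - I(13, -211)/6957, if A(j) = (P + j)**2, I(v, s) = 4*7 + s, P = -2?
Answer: 13394605/2319 ≈ 5776.0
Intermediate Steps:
I(v, s) = 28 + s
A(j) = (-2 + j)**2
A(78) - I(13, -211)/6957 = (-2 + 78)**2 - (28 - 211)/6957 = 76**2 - (-183)/6957 = 5776 - 1*(-61/2319) = 5776 + 61/2319 = 13394605/2319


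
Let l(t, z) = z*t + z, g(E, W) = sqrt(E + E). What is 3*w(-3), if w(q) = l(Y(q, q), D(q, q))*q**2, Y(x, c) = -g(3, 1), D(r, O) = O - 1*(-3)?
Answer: 0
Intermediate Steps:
g(E, W) = sqrt(2)*sqrt(E) (g(E, W) = sqrt(2*E) = sqrt(2)*sqrt(E))
D(r, O) = 3 + O (D(r, O) = O + 3 = 3 + O)
Y(x, c) = -sqrt(6) (Y(x, c) = -sqrt(2)*sqrt(3) = -sqrt(6))
l(t, z) = z + t*z (l(t, z) = t*z + z = z + t*z)
w(q) = q**2*(1 - sqrt(6))*(3 + q) (w(q) = ((3 + q)*(1 - sqrt(6)))*q**2 = ((1 - sqrt(6))*(3 + q))*q**2 = q**2*(1 - sqrt(6))*(3 + q))
3*w(-3) = 3*((-3)**2*(1 - sqrt(6))*(3 - 3)) = 3*(9*(1 - sqrt(6))*0) = 3*0 = 0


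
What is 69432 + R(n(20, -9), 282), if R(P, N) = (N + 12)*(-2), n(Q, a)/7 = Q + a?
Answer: 68844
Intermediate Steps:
n(Q, a) = 7*Q + 7*a (n(Q, a) = 7*(Q + a) = 7*Q + 7*a)
R(P, N) = -24 - 2*N (R(P, N) = (12 + N)*(-2) = -24 - 2*N)
69432 + R(n(20, -9), 282) = 69432 + (-24 - 2*282) = 69432 + (-24 - 564) = 69432 - 588 = 68844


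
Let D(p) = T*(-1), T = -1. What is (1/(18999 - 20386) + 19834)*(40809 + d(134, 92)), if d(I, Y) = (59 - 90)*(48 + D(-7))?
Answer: 1080858352530/1387 ≈ 7.7928e+8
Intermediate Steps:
D(p) = 1 (D(p) = -1*(-1) = 1)
d(I, Y) = -1519 (d(I, Y) = (59 - 90)*(48 + 1) = -31*49 = -1519)
(1/(18999 - 20386) + 19834)*(40809 + d(134, 92)) = (1/(18999 - 20386) + 19834)*(40809 - 1519) = (1/(-1387) + 19834)*39290 = (-1/1387 + 19834)*39290 = (27509757/1387)*39290 = 1080858352530/1387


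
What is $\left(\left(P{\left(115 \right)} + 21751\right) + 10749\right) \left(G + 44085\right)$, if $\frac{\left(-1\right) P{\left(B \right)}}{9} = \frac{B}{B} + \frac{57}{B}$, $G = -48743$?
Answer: $- \frac{17402064416}{115} \approx -1.5132 \cdot 10^{8}$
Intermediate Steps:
$P{\left(B \right)} = -9 - \frac{513}{B}$ ($P{\left(B \right)} = - 9 \left(\frac{B}{B} + \frac{57}{B}\right) = - 9 \left(1 + \frac{57}{B}\right) = -9 - \frac{513}{B}$)
$\left(\left(P{\left(115 \right)} + 21751\right) + 10749\right) \left(G + 44085\right) = \left(\left(\left(-9 - \frac{513}{115}\right) + 21751\right) + 10749\right) \left(-48743 + 44085\right) = \left(\left(\left(-9 - \frac{513}{115}\right) + 21751\right) + 10749\right) \left(-4658\right) = \left(\left(- \frac{1548}{115} + 21751\right) + 10749\right) \left(-4658\right) = \left(\frac{2499817}{115} + 10749\right) \left(-4658\right) = \frac{3735952}{115} \left(-4658\right) = - \frac{17402064416}{115}$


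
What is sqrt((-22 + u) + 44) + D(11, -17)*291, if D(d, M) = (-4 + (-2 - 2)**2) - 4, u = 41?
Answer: 2328 + 3*sqrt(7) ≈ 2335.9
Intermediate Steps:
D(d, M) = 8 (D(d, M) = (-4 + (-4)**2) - 4 = (-4 + 16) - 4 = 12 - 4 = 8)
sqrt((-22 + u) + 44) + D(11, -17)*291 = sqrt((-22 + 41) + 44) + 8*291 = sqrt(19 + 44) + 2328 = sqrt(63) + 2328 = 3*sqrt(7) + 2328 = 2328 + 3*sqrt(7)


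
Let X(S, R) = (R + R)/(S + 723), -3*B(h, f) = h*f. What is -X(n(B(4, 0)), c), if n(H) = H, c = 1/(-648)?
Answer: 1/234252 ≈ 4.2689e-6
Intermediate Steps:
B(h, f) = -f*h/3 (B(h, f) = -h*f/3 = -f*h/3)
c = -1/648 ≈ -0.0015432
X(S, R) = 2*R/(723 + S) (X(S, R) = (2*R)/(723 + S) = 2*R/(723 + S))
-X(n(B(4, 0)), c) = -2*(-1)/(648*(723 - ⅓*0*4)) = -2*(-1)/(648*(723 + 0)) = -2*(-1)/(648*723) = -1*(-1/234252) = 1/234252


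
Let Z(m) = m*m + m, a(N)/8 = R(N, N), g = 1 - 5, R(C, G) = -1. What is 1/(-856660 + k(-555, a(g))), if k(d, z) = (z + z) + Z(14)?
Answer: -1/856466 ≈ -1.1676e-6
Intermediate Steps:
g = -4
a(N) = -8 (a(N) = 8*(-1) = -8)
Z(m) = m + m**2 (Z(m) = m**2 + m = m + m**2)
k(d, z) = 210 + 2*z (k(d, z) = (z + z) + 14*(1 + 14) = 2*z + 14*15 = 2*z + 210 = 210 + 2*z)
1/(-856660 + k(-555, a(g))) = 1/(-856660 + (210 + 2*(-8))) = 1/(-856660 + (210 - 16)) = 1/(-856660 + 194) = 1/(-856466) = -1/856466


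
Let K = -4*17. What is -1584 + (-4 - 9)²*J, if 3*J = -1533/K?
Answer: -21353/68 ≈ -314.01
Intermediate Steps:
K = -68
J = 511/68 (J = (-1533/(-68))/3 = (-1533*(-1/68))/3 = (⅓)*(1533/68) = 511/68 ≈ 7.5147)
-1584 + (-4 - 9)²*J = -1584 + (-4 - 9)²*(511/68) = -1584 + (-13)²*(511/68) = -1584 + 169*(511/68) = -1584 + 86359/68 = -21353/68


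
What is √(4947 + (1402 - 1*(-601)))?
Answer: 5*√278 ≈ 83.367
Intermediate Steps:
√(4947 + (1402 - 1*(-601))) = √(4947 + (1402 + 601)) = √(4947 + 2003) = √6950 = 5*√278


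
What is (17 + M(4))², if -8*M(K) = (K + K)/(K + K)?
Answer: 18225/64 ≈ 284.77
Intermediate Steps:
M(K) = -⅛ (M(K) = -(K + K)/(8*(K + K)) = -2*K/(8*(2*K)) = -2*K*1/(2*K)/8 = -⅛*1 = -⅛)
(17 + M(4))² = (17 - ⅛)² = (135/8)² = 18225/64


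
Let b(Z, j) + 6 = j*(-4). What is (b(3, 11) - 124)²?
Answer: 30276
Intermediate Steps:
b(Z, j) = -6 - 4*j (b(Z, j) = -6 + j*(-4) = -6 - 4*j)
(b(3, 11) - 124)² = ((-6 - 4*11) - 124)² = ((-6 - 44) - 124)² = (-50 - 124)² = (-174)² = 30276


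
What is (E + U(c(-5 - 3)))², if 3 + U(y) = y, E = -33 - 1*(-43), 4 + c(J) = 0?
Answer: 9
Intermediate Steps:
c(J) = -4 (c(J) = -4 + 0 = -4)
E = 10 (E = -33 + 43 = 10)
U(y) = -3 + y
(E + U(c(-5 - 3)))² = (10 + (-3 - 4))² = (10 - 7)² = 3² = 9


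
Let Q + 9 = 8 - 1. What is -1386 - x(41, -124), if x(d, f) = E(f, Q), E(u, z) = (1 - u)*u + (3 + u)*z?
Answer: 13872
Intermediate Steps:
Q = -2 (Q = -9 + (8 - 1) = -9 + 7 = -2)
E(u, z) = u*(1 - u) + z*(3 + u)
x(d, f) = -6 - f - f**2 (x(d, f) = f - f**2 + 3*(-2) + f*(-2) = f - f**2 - 6 - 2*f = -6 - f - f**2)
-1386 - x(41, -124) = -1386 - (-6 - 1*(-124) - 1*(-124)**2) = -1386 - (-6 + 124 - 1*15376) = -1386 - (-6 + 124 - 15376) = -1386 - 1*(-15258) = -1386 + 15258 = 13872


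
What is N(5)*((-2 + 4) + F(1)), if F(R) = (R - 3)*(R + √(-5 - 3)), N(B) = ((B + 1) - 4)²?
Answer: -16*I*√2 ≈ -22.627*I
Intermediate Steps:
N(B) = (-3 + B)² (N(B) = ((1 + B) - 4)² = (-3 + B)²)
F(R) = (-3 + R)*(R + 2*I*√2) (F(R) = (-3 + R)*(R + √(-8)) = (-3 + R)*(R + 2*I*√2))
N(5)*((-2 + 4) + F(1)) = (-3 + 5)²*((-2 + 4) + (1² - 3*1 - 6*I*√2 + 2*I*1*√2)) = 2²*(2 + (1 - 3 - 6*I*√2 + 2*I*√2)) = 4*(2 + (-2 - 4*I*√2)) = 4*(-4*I*√2) = -16*I*√2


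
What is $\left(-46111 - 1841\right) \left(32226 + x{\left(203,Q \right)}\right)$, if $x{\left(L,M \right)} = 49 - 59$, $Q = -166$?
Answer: $-1544821632$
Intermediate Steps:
$x{\left(L,M \right)} = -10$
$\left(-46111 - 1841\right) \left(32226 + x{\left(203,Q \right)}\right) = \left(-46111 - 1841\right) \left(32226 - 10\right) = \left(-47952\right) 32216 = -1544821632$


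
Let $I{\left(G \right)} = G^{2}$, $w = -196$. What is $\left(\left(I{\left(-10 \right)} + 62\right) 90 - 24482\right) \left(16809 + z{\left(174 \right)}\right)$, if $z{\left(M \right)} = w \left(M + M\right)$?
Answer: $508952898$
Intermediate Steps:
$z{\left(M \right)} = - 392 M$ ($z{\left(M \right)} = - 196 \left(M + M\right) = - 196 \cdot 2 M = - 392 M$)
$\left(\left(I{\left(-10 \right)} + 62\right) 90 - 24482\right) \left(16809 + z{\left(174 \right)}\right) = \left(\left(\left(-10\right)^{2} + 62\right) 90 - 24482\right) \left(16809 - 68208\right) = \left(\left(100 + 62\right) 90 - 24482\right) \left(16809 - 68208\right) = \left(162 \cdot 90 - 24482\right) \left(-51399\right) = \left(14580 - 24482\right) \left(-51399\right) = \left(-9902\right) \left(-51399\right) = 508952898$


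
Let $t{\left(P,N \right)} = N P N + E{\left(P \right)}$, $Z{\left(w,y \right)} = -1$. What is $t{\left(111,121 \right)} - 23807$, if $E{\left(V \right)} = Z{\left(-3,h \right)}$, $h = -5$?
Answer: $1601343$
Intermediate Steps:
$E{\left(V \right)} = -1$
$t{\left(P,N \right)} = -1 + P N^{2}$ ($t{\left(P,N \right)} = N P N - 1 = P N^{2} - 1 = -1 + P N^{2}$)
$t{\left(111,121 \right)} - 23807 = \left(-1 + 111 \cdot 121^{2}\right) - 23807 = \left(-1 + 111 \cdot 14641\right) - 23807 = \left(-1 + 1625151\right) - 23807 = 1625150 - 23807 = 1601343$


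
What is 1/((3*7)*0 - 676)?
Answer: -1/676 ≈ -0.0014793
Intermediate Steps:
1/((3*7)*0 - 676) = 1/(21*0 - 676) = 1/(0 - 676) = 1/(-676) = -1/676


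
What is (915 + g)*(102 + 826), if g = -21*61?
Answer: -339648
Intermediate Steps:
g = -1281
(915 + g)*(102 + 826) = (915 - 1281)*(102 + 826) = -366*928 = -339648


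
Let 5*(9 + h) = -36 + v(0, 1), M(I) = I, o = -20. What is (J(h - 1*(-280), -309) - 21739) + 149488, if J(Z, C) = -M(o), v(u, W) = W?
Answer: 127769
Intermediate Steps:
h = -16 (h = -9 + (-36 + 1)/5 = -9 + (⅕)*(-35) = -9 - 7 = -16)
J(Z, C) = 20 (J(Z, C) = -1*(-20) = 20)
(J(h - 1*(-280), -309) - 21739) + 149488 = (20 - 21739) + 149488 = -21719 + 149488 = 127769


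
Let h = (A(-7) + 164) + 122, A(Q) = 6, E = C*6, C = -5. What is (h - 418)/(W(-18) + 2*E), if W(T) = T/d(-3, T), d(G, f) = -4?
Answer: 84/37 ≈ 2.2703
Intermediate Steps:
E = -30 (E = -5*6 = -30)
h = 292 (h = (6 + 164) + 122 = 170 + 122 = 292)
W(T) = -T/4 (W(T) = T/(-4) = T*(-¼) = -T/4)
(h - 418)/(W(-18) + 2*E) = (292 - 418)/(-¼*(-18) + 2*(-30)) = -126/(9/2 - 60) = -126/(-111/2) = -126*(-2/111) = 84/37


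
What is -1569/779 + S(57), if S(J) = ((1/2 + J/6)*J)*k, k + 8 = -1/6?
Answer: -3627814/779 ≈ -4657.0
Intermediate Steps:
k = -49/6 (k = -8 - 1/6 = -8 - 1*⅙ = -8 - ⅙ = -49/6 ≈ -8.1667)
S(J) = -49*J*(½ + J/6)/6 (S(J) = ((1/2 + J/6)*J)*(-49/6) = ((1*(½) + J*(⅙))*J)*(-49/6) = ((½ + J/6)*J)*(-49/6) = (J*(½ + J/6))*(-49/6) = -49*J*(½ + J/6)/6)
-1569/779 + S(57) = -1569/779 - 49/36*57*(3 + 57) = -1569*1/779 - 49/36*57*60 = -1569/779 - 4655 = -3627814/779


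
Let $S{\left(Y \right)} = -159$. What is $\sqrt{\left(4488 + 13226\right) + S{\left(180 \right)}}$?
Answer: $\sqrt{17555} \approx 132.5$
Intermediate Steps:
$\sqrt{\left(4488 + 13226\right) + S{\left(180 \right)}} = \sqrt{\left(4488 + 13226\right) - 159} = \sqrt{17714 - 159} = \sqrt{17555}$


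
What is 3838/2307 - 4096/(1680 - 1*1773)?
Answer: 3268802/71517 ≈ 45.707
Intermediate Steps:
3838/2307 - 4096/(1680 - 1*1773) = 3838*(1/2307) - 4096/(1680 - 1773) = 3838/2307 - 4096/(-93) = 3838/2307 - 4096*(-1/93) = 3838/2307 + 4096/93 = 3268802/71517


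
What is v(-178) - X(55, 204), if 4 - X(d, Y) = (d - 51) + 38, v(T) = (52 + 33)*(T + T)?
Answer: -30222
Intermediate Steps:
v(T) = 170*T (v(T) = 85*(2*T) = 170*T)
X(d, Y) = 17 - d (X(d, Y) = 4 - ((d - 51) + 38) = 4 - ((-51 + d) + 38) = 4 - (-13 + d) = 4 + (13 - d) = 17 - d)
v(-178) - X(55, 204) = 170*(-178) - (17 - 1*55) = -30260 - (17 - 55) = -30260 - 1*(-38) = -30260 + 38 = -30222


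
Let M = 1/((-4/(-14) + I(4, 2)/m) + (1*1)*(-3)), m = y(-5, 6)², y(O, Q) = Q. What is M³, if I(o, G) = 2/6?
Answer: -432081216/8552241125 ≈ -0.050523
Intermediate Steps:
I(o, G) = ⅓ (I(o, G) = 2*(⅙) = ⅓)
m = 36 (m = 6² = 36)
M = -756/2045 (M = 1/((-4/(-14) + (⅓)/36) + (1*1)*(-3)) = 1/((-4*(-1/14) + (⅓)*(1/36)) + 1*(-3)) = 1/((2/7 + 1/108) - 3) = 1/(223/756 - 3) = 1/(-2045/756) = -756/2045 ≈ -0.36968)
M³ = (-756/2045)³ = -432081216/8552241125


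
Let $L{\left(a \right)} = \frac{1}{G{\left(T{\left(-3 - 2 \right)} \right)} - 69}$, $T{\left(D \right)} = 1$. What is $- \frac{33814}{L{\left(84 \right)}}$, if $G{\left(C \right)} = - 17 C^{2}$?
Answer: $2908004$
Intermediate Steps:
$L{\left(a \right)} = - \frac{1}{86}$ ($L{\left(a \right)} = \frac{1}{- 17 \cdot 1^{2} - 69} = \frac{1}{\left(-17\right) 1 - 69} = \frac{1}{-17 - 69} = \frac{1}{-86} = - \frac{1}{86}$)
$- \frac{33814}{L{\left(84 \right)}} = - \frac{33814}{- \frac{1}{86}} = \left(-33814\right) \left(-86\right) = 2908004$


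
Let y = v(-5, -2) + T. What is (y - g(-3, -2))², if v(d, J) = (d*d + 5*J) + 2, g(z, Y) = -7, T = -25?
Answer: 1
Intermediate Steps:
v(d, J) = 2 + d² + 5*J (v(d, J) = (d² + 5*J) + 2 = 2 + d² + 5*J)
y = -8 (y = (2 + (-5)² + 5*(-2)) - 25 = (2 + 25 - 10) - 25 = 17 - 25 = -8)
(y - g(-3, -2))² = (-8 - 1*(-7))² = (-8 + 7)² = (-1)² = 1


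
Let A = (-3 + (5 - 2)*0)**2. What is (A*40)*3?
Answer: 1080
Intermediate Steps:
A = 9 (A = (-3 + 3*0)**2 = (-3 + 0)**2 = (-3)**2 = 9)
(A*40)*3 = (9*40)*3 = 360*3 = 1080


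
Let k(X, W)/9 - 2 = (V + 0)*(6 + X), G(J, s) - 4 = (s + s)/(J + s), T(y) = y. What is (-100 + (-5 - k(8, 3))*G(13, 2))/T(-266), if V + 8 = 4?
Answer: -14642/1995 ≈ -7.3393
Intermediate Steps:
V = -4 (V = -8 + 4 = -4)
G(J, s) = 4 + 2*s/(J + s) (G(J, s) = 4 + (s + s)/(J + s) = 4 + (2*s)/(J + s) = 4 + 2*s/(J + s))
k(X, W) = -198 - 36*X (k(X, W) = 18 + 9*((-4 + 0)*(6 + X)) = 18 + 9*(-4*(6 + X)) = 18 + 9*(-24 - 4*X) = 18 + (-216 - 36*X) = -198 - 36*X)
(-100 + (-5 - k(8, 3))*G(13, 2))/T(-266) = (-100 + (-5 - (-198 - 36*8))*(2*(2*13 + 3*2)/(13 + 2)))/(-266) = (-100 + (-5 - (-198 - 288))*(2*(26 + 6)/15))*(-1/266) = (-100 + (-5 - 1*(-486))*(2*(1/15)*32))*(-1/266) = (-100 + (-5 + 486)*(64/15))*(-1/266) = (-100 + 481*(64/15))*(-1/266) = (-100 + 30784/15)*(-1/266) = (29284/15)*(-1/266) = -14642/1995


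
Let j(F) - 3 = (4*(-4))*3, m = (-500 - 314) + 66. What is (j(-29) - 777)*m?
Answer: 614856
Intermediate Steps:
m = -748 (m = -814 + 66 = -748)
j(F) = -45 (j(F) = 3 + (4*(-4))*3 = 3 - 16*3 = 3 - 48 = -45)
(j(-29) - 777)*m = (-45 - 777)*(-748) = -822*(-748) = 614856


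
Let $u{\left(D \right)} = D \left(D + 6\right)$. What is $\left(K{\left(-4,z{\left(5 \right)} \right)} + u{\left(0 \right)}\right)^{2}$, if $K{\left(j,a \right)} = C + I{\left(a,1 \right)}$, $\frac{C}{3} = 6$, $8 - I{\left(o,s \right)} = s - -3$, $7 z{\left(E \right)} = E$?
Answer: $484$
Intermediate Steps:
$z{\left(E \right)} = \frac{E}{7}$
$I{\left(o,s \right)} = 5 - s$ ($I{\left(o,s \right)} = 8 - \left(s - -3\right) = 8 - \left(s + 3\right) = 8 - \left(3 + s\right) = 5 - s$)
$C = 18$ ($C = 3 \cdot 6 = 18$)
$u{\left(D \right)} = D \left(6 + D\right)$
$K{\left(j,a \right)} = 22$ ($K{\left(j,a \right)} = 18 + \left(5 - 1\right) = 18 + 4 = 22$)
$\left(K{\left(-4,z{\left(5 \right)} \right)} + u{\left(0 \right)}\right)^{2} = \left(22 + 0 \left(6 + 0\right)\right)^{2} = \left(22 + 0 \cdot 6\right)^{2} = \left(22 + 0\right)^{2} = 22^{2} = 484$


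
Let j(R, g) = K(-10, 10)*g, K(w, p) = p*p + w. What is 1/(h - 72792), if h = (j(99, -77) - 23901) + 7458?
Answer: -1/96165 ≈ -1.0399e-5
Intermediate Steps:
K(w, p) = w + p² (K(w, p) = p² + w = w + p²)
j(R, g) = 90*g (j(R, g) = (-10 + 10²)*g = (-10 + 100)*g = 90*g)
h = -23373 (h = (90*(-77) - 23901) + 7458 = (-6930 - 23901) + 7458 = -30831 + 7458 = -23373)
1/(h - 72792) = 1/(-23373 - 72792) = 1/(-96165) = -1/96165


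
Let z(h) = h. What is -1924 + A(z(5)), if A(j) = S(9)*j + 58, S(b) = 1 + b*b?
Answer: -1456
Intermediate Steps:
S(b) = 1 + b²
A(j) = 58 + 82*j (A(j) = (1 + 9²)*j + 58 = (1 + 81)*j + 58 = 82*j + 58 = 58 + 82*j)
-1924 + A(z(5)) = -1924 + (58 + 82*5) = -1924 + (58 + 410) = -1924 + 468 = -1456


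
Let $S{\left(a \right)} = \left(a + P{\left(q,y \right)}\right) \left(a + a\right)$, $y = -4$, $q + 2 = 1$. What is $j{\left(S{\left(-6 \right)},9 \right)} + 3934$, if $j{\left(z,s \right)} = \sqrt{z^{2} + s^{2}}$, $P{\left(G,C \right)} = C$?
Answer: $3934 + 3 \sqrt{1609} \approx 4054.3$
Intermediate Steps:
$q = -1$ ($q = -2 + 1 = -1$)
$S{\left(a \right)} = 2 a \left(-4 + a\right)$ ($S{\left(a \right)} = \left(a - 4\right) \left(a + a\right) = \left(-4 + a\right) 2 a = 2 a \left(-4 + a\right)$)
$j{\left(z,s \right)} = \sqrt{s^{2} + z^{2}}$
$j{\left(S{\left(-6 \right)},9 \right)} + 3934 = \sqrt{9^{2} + \left(2 \left(-6\right) \left(-4 - 6\right)\right)^{2}} + 3934 = \sqrt{81 + \left(2 \left(-6\right) \left(-10\right)\right)^{2}} + 3934 = \sqrt{81 + 120^{2}} + 3934 = \sqrt{81 + 14400} + 3934 = \sqrt{14481} + 3934 = 3 \sqrt{1609} + 3934 = 3934 + 3 \sqrt{1609}$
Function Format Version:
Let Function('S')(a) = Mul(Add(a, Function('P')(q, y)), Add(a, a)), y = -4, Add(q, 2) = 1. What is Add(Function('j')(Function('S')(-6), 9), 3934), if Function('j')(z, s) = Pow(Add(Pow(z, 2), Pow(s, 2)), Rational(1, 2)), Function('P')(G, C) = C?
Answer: Add(3934, Mul(3, Pow(1609, Rational(1, 2)))) ≈ 4054.3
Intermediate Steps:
q = -1 (q = Add(-2, 1) = -1)
Function('S')(a) = Mul(2, a, Add(-4, a)) (Function('S')(a) = Mul(Add(a, -4), Add(a, a)) = Mul(Add(-4, a), Mul(2, a)) = Mul(2, a, Add(-4, a)))
Function('j')(z, s) = Pow(Add(Pow(s, 2), Pow(z, 2)), Rational(1, 2))
Add(Function('j')(Function('S')(-6), 9), 3934) = Add(Pow(Add(Pow(9, 2), Pow(Mul(2, -6, Add(-4, -6)), 2)), Rational(1, 2)), 3934) = Add(Pow(Add(81, Pow(Mul(2, -6, -10), 2)), Rational(1, 2)), 3934) = Add(Pow(Add(81, Pow(120, 2)), Rational(1, 2)), 3934) = Add(Pow(Add(81, 14400), Rational(1, 2)), 3934) = Add(Pow(14481, Rational(1, 2)), 3934) = Add(Mul(3, Pow(1609, Rational(1, 2))), 3934) = Add(3934, Mul(3, Pow(1609, Rational(1, 2))))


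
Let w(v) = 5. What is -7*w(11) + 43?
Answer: 8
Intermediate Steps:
-7*w(11) + 43 = -7*5 + 43 = -35 + 43 = 8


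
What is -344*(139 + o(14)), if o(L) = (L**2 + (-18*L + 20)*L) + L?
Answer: 997256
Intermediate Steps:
o(L) = L + L**2 + L*(20 - 18*L) (o(L) = (L**2 + (20 - 18*L)*L) + L = (L**2 + L*(20 - 18*L)) + L = L + L**2 + L*(20 - 18*L))
-344*(139 + o(14)) = -344*(139 + 14*(21 - 17*14)) = -344*(139 + 14*(21 - 238)) = -344*(139 + 14*(-217)) = -344*(139 - 3038) = -344*(-2899) = 997256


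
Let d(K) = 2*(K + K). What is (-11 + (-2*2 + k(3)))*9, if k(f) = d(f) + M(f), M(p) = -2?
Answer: -45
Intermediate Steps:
d(K) = 4*K (d(K) = 2*(2*K) = 4*K)
k(f) = -2 + 4*f (k(f) = 4*f - 2 = -2 + 4*f)
(-11 + (-2*2 + k(3)))*9 = (-11 + (-2*2 + (-2 + 4*3)))*9 = (-11 + (-4 + (-2 + 12)))*9 = (-11 + (-4 + 10))*9 = (-11 + 6)*9 = -5*9 = -45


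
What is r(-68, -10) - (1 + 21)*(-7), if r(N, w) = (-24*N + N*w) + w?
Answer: 2456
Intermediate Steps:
r(N, w) = w - 24*N + N*w
r(-68, -10) - (1 + 21)*(-7) = (-10 - 24*(-68) - 68*(-10)) - (1 + 21)*(-7) = (-10 + 1632 + 680) - 22*(-7) = 2302 - 1*(-154) = 2302 + 154 = 2456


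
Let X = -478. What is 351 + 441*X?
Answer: -210447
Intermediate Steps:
351 + 441*X = 351 + 441*(-478) = 351 - 210798 = -210447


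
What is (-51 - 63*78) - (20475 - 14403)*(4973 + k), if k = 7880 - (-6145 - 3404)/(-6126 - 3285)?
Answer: -244818444021/3137 ≈ -7.8042e+7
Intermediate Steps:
k = 24716377/3137 (k = 7880 - (-9549)/(-9411) = 7880 - (-9549)*(-1)/9411 = 7880 - 1*3183/3137 = 7880 - 3183/3137 = 24716377/3137 ≈ 7879.0)
(-51 - 63*78) - (20475 - 14403)*(4973 + k) = (-51 - 63*78) - (20475 - 14403)*(4973 + 24716377/3137) = (-51 - 4914) - 6072*40316678/3137 = -4965 - 1*244802868816/3137 = -4965 - 244802868816/3137 = -244818444021/3137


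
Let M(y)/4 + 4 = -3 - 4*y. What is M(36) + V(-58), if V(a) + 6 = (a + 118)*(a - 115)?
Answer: -10990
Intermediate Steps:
M(y) = -28 - 16*y (M(y) = -16 + 4*(-3 - 4*y) = -16 + (-12 - 16*y) = -28 - 16*y)
V(a) = -6 + (-115 + a)*(118 + a) (V(a) = -6 + (a + 118)*(a - 115) = -6 + (118 + a)*(-115 + a) = -6 + (-115 + a)*(118 + a))
M(36) + V(-58) = (-28 - 16*36) + (-13576 + (-58)² + 3*(-58)) = (-28 - 576) + (-13576 + 3364 - 174) = -604 - 10386 = -10990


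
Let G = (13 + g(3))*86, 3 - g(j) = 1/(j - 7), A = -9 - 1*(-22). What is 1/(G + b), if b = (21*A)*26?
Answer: 2/16991 ≈ 0.00011771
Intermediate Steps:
A = 13 (A = -9 + 22 = 13)
g(j) = 3 - 1/(-7 + j) (g(j) = 3 - 1/(j - 7) = 3 - 1/(-7 + j))
b = 7098 (b = (21*13)*26 = 273*26 = 7098)
G = 2795/2 (G = (13 + (-22 + 3*3)/(-7 + 3))*86 = (13 + (-22 + 9)/(-4))*86 = (13 - ¼*(-13))*86 = (13 + 13/4)*86 = (65/4)*86 = 2795/2 ≈ 1397.5)
1/(G + b) = 1/(2795/2 + 7098) = 1/(16991/2) = 2/16991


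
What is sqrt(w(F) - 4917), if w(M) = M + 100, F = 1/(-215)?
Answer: 2*I*sqrt(55666510)/215 ≈ 69.405*I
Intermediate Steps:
F = -1/215 ≈ -0.0046512
w(M) = 100 + M
sqrt(w(F) - 4917) = sqrt((100 - 1/215) - 4917) = sqrt(21499/215 - 4917) = sqrt(-1035656/215) = 2*I*sqrt(55666510)/215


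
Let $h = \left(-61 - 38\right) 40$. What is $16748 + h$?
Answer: $12788$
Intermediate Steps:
$h = -3960$ ($h = \left(-99\right) 40 = -3960$)
$16748 + h = 16748 - 3960 = 12788$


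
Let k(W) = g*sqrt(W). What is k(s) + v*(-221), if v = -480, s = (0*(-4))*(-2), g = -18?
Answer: 106080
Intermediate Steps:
s = 0 (s = 0*(-2) = 0)
k(W) = -18*sqrt(W)
k(s) + v*(-221) = -18*sqrt(0) - 480*(-221) = -18*0 + 106080 = 0 + 106080 = 106080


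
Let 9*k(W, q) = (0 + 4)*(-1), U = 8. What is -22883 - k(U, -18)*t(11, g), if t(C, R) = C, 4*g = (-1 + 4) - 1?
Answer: -205903/9 ≈ -22878.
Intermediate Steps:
g = ½ (g = ((-1 + 4) - 1)/4 = (3 - 1)/4 = (¼)*2 = ½ ≈ 0.50000)
k(W, q) = -4/9 (k(W, q) = ((0 + 4)*(-1))/9 = (4*(-1))/9 = (⅑)*(-4) = -4/9)
-22883 - k(U, -18)*t(11, g) = -22883 - (-4)*11/9 = -22883 - 1*(-44/9) = -22883 + 44/9 = -205903/9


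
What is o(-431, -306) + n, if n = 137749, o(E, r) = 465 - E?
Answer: 138645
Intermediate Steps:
o(-431, -306) + n = (465 - 1*(-431)) + 137749 = (465 + 431) + 137749 = 896 + 137749 = 138645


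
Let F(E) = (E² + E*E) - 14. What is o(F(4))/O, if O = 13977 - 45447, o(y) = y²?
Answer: -54/5245 ≈ -0.010296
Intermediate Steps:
F(E) = -14 + 2*E² (F(E) = (E² + E²) - 14 = 2*E² - 14 = -14 + 2*E²)
O = -31470
o(F(4))/O = (-14 + 2*4²)²/(-31470) = (-14 + 2*16)²*(-1/31470) = (-14 + 32)²*(-1/31470) = 18²*(-1/31470) = 324*(-1/31470) = -54/5245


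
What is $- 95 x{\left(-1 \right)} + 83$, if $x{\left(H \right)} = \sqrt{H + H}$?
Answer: $83 - 95 i \sqrt{2} \approx 83.0 - 134.35 i$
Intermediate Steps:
$x{\left(H \right)} = \sqrt{2} \sqrt{H}$ ($x{\left(H \right)} = \sqrt{2 H} = \sqrt{2} \sqrt{H}$)
$- 95 x{\left(-1 \right)} + 83 = - 95 \sqrt{2} \sqrt{-1} + 83 = - 95 \sqrt{2} i + 83 = - 95 i \sqrt{2} + 83 = 83 - 95 i \sqrt{2}$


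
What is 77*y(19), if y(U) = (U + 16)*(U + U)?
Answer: 102410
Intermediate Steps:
y(U) = 2*U*(16 + U) (y(U) = (16 + U)*(2*U) = 2*U*(16 + U))
77*y(19) = 77*(2*19*(16 + 19)) = 77*(2*19*35) = 77*1330 = 102410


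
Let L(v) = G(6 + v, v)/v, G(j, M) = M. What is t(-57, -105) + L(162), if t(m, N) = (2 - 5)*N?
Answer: 316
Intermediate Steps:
L(v) = 1 (L(v) = v/v = 1)
t(m, N) = -3*N
t(-57, -105) + L(162) = -3*(-105) + 1 = 315 + 1 = 316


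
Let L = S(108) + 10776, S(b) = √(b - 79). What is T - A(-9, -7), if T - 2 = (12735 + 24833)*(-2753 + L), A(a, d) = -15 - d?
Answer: 301408074 + 37568*√29 ≈ 3.0161e+8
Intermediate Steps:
S(b) = √(-79 + b)
L = 10776 + √29 (L = √(-79 + 108) + 10776 = √29 + 10776 = 10776 + √29 ≈ 10781.)
T = 301408066 + 37568*√29 (T = 2 + (12735 + 24833)*(-2753 + (10776 + √29)) = 2 + 37568*(8023 + √29) = 2 + (301408064 + 37568*√29) = 301408066 + 37568*√29 ≈ 3.0161e+8)
T - A(-9, -7) = (301408066 + 37568*√29) - (-15 - 1*(-7)) = (301408066 + 37568*√29) - (-15 + 7) = (301408066 + 37568*√29) - 1*(-8) = (301408066 + 37568*√29) + 8 = 301408074 + 37568*√29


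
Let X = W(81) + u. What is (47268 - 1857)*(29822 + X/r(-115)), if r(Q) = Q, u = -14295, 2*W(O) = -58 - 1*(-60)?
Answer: 156387491664/115 ≈ 1.3599e+9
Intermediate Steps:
W(O) = 1 (W(O) = (-58 - 1*(-60))/2 = (-58 + 60)/2 = (½)*2 = 1)
X = -14294 (X = 1 - 14295 = -14294)
(47268 - 1857)*(29822 + X/r(-115)) = (47268 - 1857)*(29822 - 14294/(-115)) = 45411*(29822 - 14294*(-1/115)) = 45411*(29822 + 14294/115) = 45411*(3443824/115) = 156387491664/115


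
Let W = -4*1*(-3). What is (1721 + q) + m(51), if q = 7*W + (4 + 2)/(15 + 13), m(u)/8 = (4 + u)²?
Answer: 364073/14 ≈ 26005.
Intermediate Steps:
m(u) = 8*(4 + u)²
W = 12 (W = -4*(-3) = 12)
q = 1179/14 (q = 7*12 + (4 + 2)/(15 + 13) = 84 + 6/28 = 84 + 6*(1/28) = 84 + 3/14 = 1179/14 ≈ 84.214)
(1721 + q) + m(51) = (1721 + 1179/14) + 8*(4 + 51)² = 25273/14 + 8*55² = 25273/14 + 8*3025 = 25273/14 + 24200 = 364073/14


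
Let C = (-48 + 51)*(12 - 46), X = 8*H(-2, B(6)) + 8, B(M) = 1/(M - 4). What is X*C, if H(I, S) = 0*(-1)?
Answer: -816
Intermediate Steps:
B(M) = 1/(-4 + M)
H(I, S) = 0
X = 8 (X = 8*0 + 8 = 0 + 8 = 8)
C = -102 (C = 3*(-34) = -102)
X*C = 8*(-102) = -816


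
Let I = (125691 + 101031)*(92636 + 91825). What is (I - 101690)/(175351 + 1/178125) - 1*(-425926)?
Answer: 5188238644751794/7808599219 ≈ 6.6443e+5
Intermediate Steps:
I = 41821366842 (I = 226722*184461 = 41821366842)
(I - 101690)/(175351 + 1/178125) - 1*(-425926) = (41821366842 - 101690)/(175351 + 1/178125) - 1*(-425926) = 41821265152/(175351 + 1/178125) + 425926 = 41821265152/(31234396876/178125) + 425926 = 41821265152*(178125/31234396876) + 425926 = 1862353213800000/7808599219 + 425926 = 5188238644751794/7808599219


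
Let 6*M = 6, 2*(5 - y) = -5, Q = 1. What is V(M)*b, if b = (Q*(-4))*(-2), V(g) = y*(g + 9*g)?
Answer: 600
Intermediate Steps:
y = 15/2 (y = 5 - ½*(-5) = 5 + 5/2 = 15/2 ≈ 7.5000)
M = 1 (M = (⅙)*6 = 1)
V(g) = 75*g (V(g) = 15*(g + 9*g)/2 = 15*(10*g)/2 = 75*g)
b = 8 (b = (1*(-4))*(-2) = -4*(-2) = 8)
V(M)*b = (75*1)*8 = 75*8 = 600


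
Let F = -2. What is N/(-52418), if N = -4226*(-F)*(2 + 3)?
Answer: 21130/26209 ≈ 0.80621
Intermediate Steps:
N = -42260 (N = -4226*(-1*(-2))*(2 + 3) = -8452*5 = -4226*10 = -42260)
N/(-52418) = -42260/(-52418) = -42260*(-1/52418) = 21130/26209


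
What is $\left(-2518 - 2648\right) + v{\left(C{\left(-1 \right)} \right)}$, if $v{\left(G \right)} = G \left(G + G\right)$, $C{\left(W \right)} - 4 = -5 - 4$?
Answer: $-5116$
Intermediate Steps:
$C{\left(W \right)} = -5$ ($C{\left(W \right)} = 4 - 9 = -5$)
$v{\left(G \right)} = 2 G^{2}$ ($v{\left(G \right)} = G 2 G = 2 G^{2}$)
$\left(-2518 - 2648\right) + v{\left(C{\left(-1 \right)} \right)} = \left(-2518 - 2648\right) + 2 \left(-5\right)^{2} = -5166 + 2 \cdot 25 = -5166 + 50 = -5116$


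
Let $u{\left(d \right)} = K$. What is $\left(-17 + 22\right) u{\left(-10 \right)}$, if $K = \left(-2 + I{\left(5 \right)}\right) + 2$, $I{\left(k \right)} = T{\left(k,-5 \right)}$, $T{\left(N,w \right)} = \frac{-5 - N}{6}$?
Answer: $- \frac{25}{3} \approx -8.3333$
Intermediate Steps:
$T{\left(N,w \right)} = - \frac{5}{6} - \frac{N}{6}$ ($T{\left(N,w \right)} = \left(-5 - N\right) \frac{1}{6} = - \frac{5}{6} - \frac{N}{6}$)
$I{\left(k \right)} = - \frac{5}{6} - \frac{k}{6}$
$K = - \frac{5}{3}$ ($K = \left(-2 - \frac{5}{3}\right) + 2 = - \frac{11}{3} + 2 = - \frac{5}{3} \approx -1.6667$)
$u{\left(d \right)} = - \frac{5}{3}$
$\left(-17 + 22\right) u{\left(-10 \right)} = \left(-17 + 22\right) \left(- \frac{5}{3}\right) = 5 \left(- \frac{5}{3}\right) = - \frac{25}{3}$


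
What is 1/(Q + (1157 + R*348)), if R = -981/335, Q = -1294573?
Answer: -335/433635748 ≈ -7.7254e-7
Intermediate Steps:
R = -981/335 (R = -981*1/335 = -981/335 ≈ -2.9284)
1/(Q + (1157 + R*348)) = 1/(-1294573 + (1157 - 981/335*348)) = 1/(-1294573 + (1157 - 341388/335)) = 1/(-1294573 + 46207/335) = 1/(-433635748/335) = -335/433635748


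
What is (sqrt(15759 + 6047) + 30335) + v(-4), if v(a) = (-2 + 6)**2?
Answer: 30351 + sqrt(21806) ≈ 30499.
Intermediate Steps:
v(a) = 16 (v(a) = 4**2 = 16)
(sqrt(15759 + 6047) + 30335) + v(-4) = (sqrt(15759 + 6047) + 30335) + 16 = (sqrt(21806) + 30335) + 16 = (30335 + sqrt(21806)) + 16 = 30351 + sqrt(21806)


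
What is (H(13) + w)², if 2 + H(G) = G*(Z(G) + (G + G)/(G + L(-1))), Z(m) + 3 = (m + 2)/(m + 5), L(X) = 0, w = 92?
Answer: 277729/36 ≈ 7714.7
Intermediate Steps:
Z(m) = -3 + (2 + m)/(5 + m) (Z(m) = -3 + (m + 2)/(m + 5) = -3 + (2 + m)/(5 + m))
H(G) = -2 + G*(2 + (-13 - 2*G)/(5 + G)) (H(G) = -2 + G*((-13 - 2*G)/(5 + G) + (G + G)/(G + 0)) = -2 + G*((-13 - 2*G)/(5 + G) + (2*G)/G) = -2 + G*((-13 - 2*G)/(5 + G) + 2) = -2 + G*(2 + (-13 - 2*G)/(5 + G)))
(H(13) + w)² = (5*(-2 - 1*13)/(5 + 13) + 92)² = (5*(-2 - 13)/18 + 92)² = (5*(1/18)*(-15) + 92)² = (-25/6 + 92)² = (527/6)² = 277729/36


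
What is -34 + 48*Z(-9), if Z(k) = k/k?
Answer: 14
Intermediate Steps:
Z(k) = 1
-34 + 48*Z(-9) = -34 + 48*1 = -34 + 48 = 14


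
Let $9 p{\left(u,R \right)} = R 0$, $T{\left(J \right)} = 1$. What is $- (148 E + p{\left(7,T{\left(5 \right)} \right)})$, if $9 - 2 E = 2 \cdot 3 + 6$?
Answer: $222$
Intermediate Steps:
$E = - \frac{3}{2}$ ($E = \frac{9}{2} - \frac{2 \cdot 3 + 6}{2} = \frac{9}{2} - \frac{6 + 6}{2} = \frac{9}{2} - 6 = - \frac{3}{2} \approx -1.5$)
$p{\left(u,R \right)} = 0$ ($p{\left(u,R \right)} = \frac{R 0}{9} = \frac{1}{9} \cdot 0 = 0$)
$- (148 E + p{\left(7,T{\left(5 \right)} \right)}) = - (148 \left(- \frac{3}{2}\right) + 0) = - (-222 + 0) = \left(-1\right) \left(-222\right) = 222$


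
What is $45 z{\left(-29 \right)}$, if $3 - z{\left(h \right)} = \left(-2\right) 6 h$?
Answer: $-15525$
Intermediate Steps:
$z{\left(h \right)} = 3 + 12 h$ ($z{\left(h \right)} = 3 - \left(-2\right) 6 h = 3 - - 12 h = 3 + 12 h$)
$45 z{\left(-29 \right)} = 45 \left(3 + 12 \left(-29\right)\right) = 45 \left(3 - 348\right) = 45 \left(-345\right) = -15525$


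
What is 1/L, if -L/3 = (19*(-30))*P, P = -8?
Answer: -1/13680 ≈ -7.3099e-5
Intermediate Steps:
L = -13680 (L = -3*19*(-30)*(-8) = -(-1710)*(-8) = -3*4560 = -13680)
1/L = 1/(-13680) = -1/13680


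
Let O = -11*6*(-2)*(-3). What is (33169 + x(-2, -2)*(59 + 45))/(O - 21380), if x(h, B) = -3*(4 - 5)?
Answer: -33481/21776 ≈ -1.5375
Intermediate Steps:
O = -396 (O = -(-132)*(-3) = -11*36 = -396)
x(h, B) = 3 (x(h, B) = -3*(-1) = 3)
(33169 + x(-2, -2)*(59 + 45))/(O - 21380) = (33169 + 3*(59 + 45))/(-396 - 21380) = (33169 + 3*104)/(-21776) = (33169 + 312)*(-1/21776) = 33481*(-1/21776) = -33481/21776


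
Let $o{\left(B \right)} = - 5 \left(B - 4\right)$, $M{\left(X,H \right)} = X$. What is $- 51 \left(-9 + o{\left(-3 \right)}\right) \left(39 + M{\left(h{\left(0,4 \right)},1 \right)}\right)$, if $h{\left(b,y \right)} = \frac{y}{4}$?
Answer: $-53040$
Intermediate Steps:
$h{\left(b,y \right)} = \frac{y}{4}$ ($h{\left(b,y \right)} = y \frac{1}{4} = \frac{y}{4}$)
$o{\left(B \right)} = 20 - 5 B$ ($o{\left(B \right)} = - 5 \left(-4 + B\right) = 20 - 5 B$)
$- 51 \left(-9 + o{\left(-3 \right)}\right) \left(39 + M{\left(h{\left(0,4 \right)},1 \right)}\right) = - 51 \left(-9 + \left(20 - -15\right)\right) \left(39 + \frac{1}{4} \cdot 4\right) = - 51 \left(-9 + \left(20 + 15\right)\right) \left(39 + 1\right) = - 51 \left(-9 + 35\right) 40 = - 51 \cdot 26 \cdot 40 = \left(-51\right) 1040 = -53040$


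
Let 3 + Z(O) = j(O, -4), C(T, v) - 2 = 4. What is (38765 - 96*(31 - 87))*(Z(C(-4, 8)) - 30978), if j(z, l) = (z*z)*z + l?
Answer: -1358174429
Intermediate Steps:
C(T, v) = 6 (C(T, v) = 2 + 4 = 6)
j(z, l) = l + z³ (j(z, l) = z²*z + l = z³ + l = l + z³)
Z(O) = -7 + O³ (Z(O) = -3 + (-4 + O³) = -7 + O³)
(38765 - 96*(31 - 87))*(Z(C(-4, 8)) - 30978) = (38765 - 96*(31 - 87))*((-7 + 6³) - 30978) = (38765 - 96*(-56))*((-7 + 216) - 30978) = (38765 + 5376)*(209 - 30978) = 44141*(-30769) = -1358174429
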